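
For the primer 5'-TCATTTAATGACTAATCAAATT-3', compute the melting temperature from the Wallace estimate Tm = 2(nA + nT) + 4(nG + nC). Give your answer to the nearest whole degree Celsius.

Base counts: A=9, T=9, G=1, C=3 (length 22).
Tm = 2·(9+9) + 4·(1+3) = 2·18 + 4·4 = 36 + 16 = 52°C.

52°C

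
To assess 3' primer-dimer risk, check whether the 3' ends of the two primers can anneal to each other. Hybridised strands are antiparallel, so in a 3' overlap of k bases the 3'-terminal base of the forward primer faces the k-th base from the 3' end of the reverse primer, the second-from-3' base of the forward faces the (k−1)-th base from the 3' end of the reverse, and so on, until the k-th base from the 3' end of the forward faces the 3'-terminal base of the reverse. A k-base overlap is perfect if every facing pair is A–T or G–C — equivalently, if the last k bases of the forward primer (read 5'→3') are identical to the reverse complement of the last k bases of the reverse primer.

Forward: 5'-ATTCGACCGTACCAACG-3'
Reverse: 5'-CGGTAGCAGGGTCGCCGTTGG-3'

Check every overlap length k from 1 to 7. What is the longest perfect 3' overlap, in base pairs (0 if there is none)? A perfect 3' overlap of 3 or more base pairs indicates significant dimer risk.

Longest perfect overlap: 6 complementary base pairs; significant dimer risk (threshold 3).

Last 7 bases (5'→3') — forward …ACCAACG, reverse …CCGTTGG.
Reverse complement of the reverse primer's last 7 bases: CCAACGG; its first k bases are the reverse complement of the reverse primer's last k bases, so a perfect k-base overlap needs the forward primer's last k bases to equal them.
Comparing (forward last k vs required): k=1: G vs C ✗; k=2: CG vs CC ✗; k=3: ACG vs CCA ✗; k=4: AACG vs CCAA ✗; k=5: CAACG vs CCAAC ✗; k=6: CCAACG vs CCAACG ✓; k=7: ACCAACG vs CCAACGG ✗.
Only k = 6 is perfect, so the longest perfect 3' overlap is 6.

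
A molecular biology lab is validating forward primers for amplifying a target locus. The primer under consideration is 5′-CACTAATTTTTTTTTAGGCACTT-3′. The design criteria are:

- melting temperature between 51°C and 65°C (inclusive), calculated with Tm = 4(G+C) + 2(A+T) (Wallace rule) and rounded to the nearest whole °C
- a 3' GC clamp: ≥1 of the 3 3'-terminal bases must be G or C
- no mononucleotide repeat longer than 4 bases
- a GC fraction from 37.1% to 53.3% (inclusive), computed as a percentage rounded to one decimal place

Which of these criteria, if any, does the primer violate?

Base counts: A=5, T=12, G=2, C=4 (length 23).
Tm: Tm = 2·17 + 4·6 = 58°C ✓
GC clamp: 3' end CTT has 1 G/C ✓
homopolymer run: longest run = 9, exceeds 4 ✗
GC content: GC 6/23 = 26.1%, outside 37.1–53.3% ✗

Fails: homopolymer run, GC content.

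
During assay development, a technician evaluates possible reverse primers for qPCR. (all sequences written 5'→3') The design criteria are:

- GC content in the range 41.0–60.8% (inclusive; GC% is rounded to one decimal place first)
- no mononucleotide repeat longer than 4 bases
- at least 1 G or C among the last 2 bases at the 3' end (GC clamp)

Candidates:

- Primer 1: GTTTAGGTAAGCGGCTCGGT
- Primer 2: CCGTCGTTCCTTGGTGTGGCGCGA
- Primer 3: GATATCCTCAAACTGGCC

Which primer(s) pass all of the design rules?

Primer 1 (20 nt, A=3 T=6 G=8 C=3): GC 11/20 = 55.0% ✓; longest run = 3 ✓; 3' end GT has 1 G/C ✓ — passes.
Primer 2 (24 nt, A=1 T=7 G=9 C=7): GC 16/24 = 66.7%, outside 41.0–60.8% ✗; longest run = 2 ✓; 3' end GA has 1 G/C ✓ — fails.
Primer 3 (18 nt, A=5 T=4 G=3 C=6): GC 9/18 = 50.0% ✓; longest run = 3 ✓; 3' end CC has 2 G/C ✓ — passes.

Primer 1 and Primer 3.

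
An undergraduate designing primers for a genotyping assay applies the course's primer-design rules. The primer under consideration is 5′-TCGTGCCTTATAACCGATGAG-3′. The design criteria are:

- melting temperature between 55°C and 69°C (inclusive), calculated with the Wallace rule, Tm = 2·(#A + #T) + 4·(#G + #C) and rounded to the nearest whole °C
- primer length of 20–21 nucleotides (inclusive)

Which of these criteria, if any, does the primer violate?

Meets all criteria.

Base counts: A=5, T=6, G=5, C=5 (length 21).
Tm: Tm = 2·11 + 4·10 = 62°C ✓
length: length 21 ✓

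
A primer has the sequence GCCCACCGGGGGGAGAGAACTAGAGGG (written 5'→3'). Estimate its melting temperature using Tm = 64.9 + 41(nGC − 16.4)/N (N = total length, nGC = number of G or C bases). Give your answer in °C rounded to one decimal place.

Base counts: A=7, T=1, G=13, C=6; G+C = 19, N = 27.
Tm = 64.9 + 41·(19 − 16.4)/27 = 64.9 + 106.60/27 = 68.8°C.

68.8°C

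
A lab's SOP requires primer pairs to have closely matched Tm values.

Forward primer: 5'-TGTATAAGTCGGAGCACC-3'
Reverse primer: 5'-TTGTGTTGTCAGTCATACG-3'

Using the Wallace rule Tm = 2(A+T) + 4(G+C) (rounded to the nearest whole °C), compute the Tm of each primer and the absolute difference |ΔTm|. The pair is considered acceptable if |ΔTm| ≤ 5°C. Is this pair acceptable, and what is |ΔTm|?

Forward: A=5 T=4 G=5 C=4 → Tm = 2·9 + 4·9 = 54°C.
Reverse: A=3 T=8 G=5 C=3 → Tm = 2·11 + 4·8 = 54°C.
|ΔTm| = |54 − 54| = 0°C, ≤ 5°C.

|ΔTm| = 0°C; the pair is acceptable.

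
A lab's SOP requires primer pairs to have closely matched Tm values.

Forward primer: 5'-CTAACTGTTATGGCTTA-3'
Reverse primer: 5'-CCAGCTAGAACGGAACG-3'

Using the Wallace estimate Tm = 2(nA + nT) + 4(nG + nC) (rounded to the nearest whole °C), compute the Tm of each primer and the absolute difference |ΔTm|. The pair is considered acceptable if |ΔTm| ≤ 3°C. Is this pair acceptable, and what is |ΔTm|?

Forward: A=4 T=7 G=3 C=3 → Tm = 2·11 + 4·6 = 46°C.
Reverse: A=6 T=1 G=5 C=5 → Tm = 2·7 + 4·10 = 54°C.
|ΔTm| = |46 − 54| = 8°C, > 3°C.

|ΔTm| = 8°C; the pair is not acceptable.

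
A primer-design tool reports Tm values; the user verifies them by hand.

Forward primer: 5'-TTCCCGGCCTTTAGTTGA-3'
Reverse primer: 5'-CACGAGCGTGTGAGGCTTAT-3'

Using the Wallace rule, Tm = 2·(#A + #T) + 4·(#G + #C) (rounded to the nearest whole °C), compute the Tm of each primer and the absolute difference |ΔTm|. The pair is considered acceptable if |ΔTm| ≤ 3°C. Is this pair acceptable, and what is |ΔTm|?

Forward: A=2 T=7 G=4 C=5 → Tm = 2·9 + 4·9 = 54°C.
Reverse: A=4 T=5 G=7 C=4 → Tm = 2·9 + 4·11 = 62°C.
|ΔTm| = |54 − 62| = 8°C, > 3°C.

|ΔTm| = 8°C; the pair is not acceptable.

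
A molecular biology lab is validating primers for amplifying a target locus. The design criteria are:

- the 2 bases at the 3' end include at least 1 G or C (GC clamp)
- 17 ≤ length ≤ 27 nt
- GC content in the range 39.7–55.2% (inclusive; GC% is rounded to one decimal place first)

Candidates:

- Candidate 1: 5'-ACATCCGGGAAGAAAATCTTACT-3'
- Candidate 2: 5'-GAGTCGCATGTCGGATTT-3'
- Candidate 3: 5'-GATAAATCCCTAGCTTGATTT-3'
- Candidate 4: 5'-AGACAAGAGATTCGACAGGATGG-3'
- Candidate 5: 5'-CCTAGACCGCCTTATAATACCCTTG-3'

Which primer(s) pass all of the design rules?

Candidate 4 and Candidate 5.

Candidate 1 (23 nt, A=9 T=5 G=4 C=5): 3' end CT has 1 G/C ✓; length 23 ✓; GC 9/23 = 39.1%, outside 39.7–55.2% ✗ — fails.
Candidate 2 (18 nt, A=3 T=6 G=6 C=3): 3' end TT has 0 G/C, need ≥1 ✗; length 18 ✓; GC 9/18 = 50.0% ✓ — fails.
Candidate 3 (21 nt, A=6 T=8 G=3 C=4): 3' end TT has 0 G/C, need ≥1 ✗; length 21 ✓; GC 7/21 = 33.3%, outside 39.7–55.2% ✗ — fails.
Candidate 4 (23 nt, A=9 T=3 G=8 C=3): 3' end GG has 2 G/C ✓; length 23 ✓; GC 11/23 = 47.8% ✓ — passes.
Candidate 5 (25 nt, A=6 T=7 G=3 C=9): 3' end TG has 1 G/C ✓; length 25 ✓; GC 12/25 = 48.0% ✓ — passes.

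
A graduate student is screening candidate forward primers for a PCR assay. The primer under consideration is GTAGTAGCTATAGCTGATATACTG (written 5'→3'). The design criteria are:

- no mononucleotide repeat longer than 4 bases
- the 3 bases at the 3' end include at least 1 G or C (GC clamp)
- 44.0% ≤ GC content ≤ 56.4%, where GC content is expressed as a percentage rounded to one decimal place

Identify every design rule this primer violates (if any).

Fails: GC content.

Base counts: A=7, T=8, G=6, C=3 (length 24).
homopolymer run: longest run = 1 ✓
GC clamp: 3' end CTG has 2 G/C ✓
GC content: GC 9/24 = 37.5%, outside 44.0–56.4% ✗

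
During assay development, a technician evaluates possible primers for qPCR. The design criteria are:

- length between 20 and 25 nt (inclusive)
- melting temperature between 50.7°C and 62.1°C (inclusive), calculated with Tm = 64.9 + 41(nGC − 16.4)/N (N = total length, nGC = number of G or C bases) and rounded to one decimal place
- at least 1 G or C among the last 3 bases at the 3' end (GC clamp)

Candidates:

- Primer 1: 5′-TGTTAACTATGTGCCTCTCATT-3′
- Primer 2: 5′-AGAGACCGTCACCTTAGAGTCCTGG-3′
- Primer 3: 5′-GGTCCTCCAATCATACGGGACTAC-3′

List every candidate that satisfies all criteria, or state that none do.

Primer 1 (22 nt, A=4 T=10 G=3 C=5): length 22 ✓; Tm = 64.9 + 41·(8 − 16.4)/22 = 49.2°C, outside 50.7–62.1°C ✗; 3' end ATT has 0 G/C, need ≥1 ✗ — fails.
Primer 2 (25 nt, A=6 T=5 G=7 C=7): length 25 ✓; Tm = 64.9 + 41·(14 − 16.4)/25 = 61.0°C ✓; 3' end TGG has 2 G/C ✓ — passes.
Primer 3 (24 nt, A=6 T=5 G=5 C=8): length 24 ✓; Tm = 64.9 + 41·(13 − 16.4)/24 = 59.1°C ✓; 3' end TAC has 1 G/C ✓ — passes.

Primer 2 and Primer 3.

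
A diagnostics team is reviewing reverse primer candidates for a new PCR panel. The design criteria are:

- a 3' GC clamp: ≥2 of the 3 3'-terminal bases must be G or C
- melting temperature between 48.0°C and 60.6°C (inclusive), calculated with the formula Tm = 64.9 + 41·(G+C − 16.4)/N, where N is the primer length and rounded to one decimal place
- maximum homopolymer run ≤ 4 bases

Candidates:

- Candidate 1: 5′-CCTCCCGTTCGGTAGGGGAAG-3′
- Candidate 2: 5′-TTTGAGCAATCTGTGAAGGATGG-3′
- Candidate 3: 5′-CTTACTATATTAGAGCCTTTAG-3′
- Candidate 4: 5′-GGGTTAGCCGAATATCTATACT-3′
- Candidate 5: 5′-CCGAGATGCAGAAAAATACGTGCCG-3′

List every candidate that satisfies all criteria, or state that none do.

Candidate 2 only.

Candidate 1 (21 nt, A=3 T=4 G=8 C=6): 3' end AAG has 1 G/C, need ≥2 ✗; Tm = 64.9 + 41·(14 − 16.4)/21 = 60.2°C ✓; longest run = 4 ✓ — fails.
Candidate 2 (23 nt, A=6 T=7 G=8 C=2): 3' end TGG has 2 G/C ✓; Tm = 64.9 + 41·(10 − 16.4)/23 = 53.5°C ✓; longest run = 3 ✓ — passes.
Candidate 3 (22 nt, A=6 T=9 G=3 C=4): 3' end TAG has 1 G/C, need ≥2 ✗; Tm = 64.9 + 41·(7 − 16.4)/22 = 47.4°C, outside 48.0–60.6°C ✗; longest run = 3 ✓ — fails.
Candidate 4 (22 nt, A=6 T=7 G=5 C=4): 3' end ACT has 1 G/C, need ≥2 ✗; Tm = 64.9 + 41·(9 − 16.4)/22 = 51.1°C ✓; longest run = 3 ✓ — fails.
Candidate 5 (25 nt, A=9 T=3 G=7 C=6): 3' end CCG has 3 G/C ✓; Tm = 64.9 + 41·(13 − 16.4)/25 = 59.3°C ✓; longest run = 5, exceeds 4 ✗ — fails.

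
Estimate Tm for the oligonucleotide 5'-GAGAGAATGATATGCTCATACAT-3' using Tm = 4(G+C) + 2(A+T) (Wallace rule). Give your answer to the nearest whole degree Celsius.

Base counts: A=9, T=6, G=5, C=3 (length 23).
Tm = 2·(9+6) + 4·(5+3) = 2·15 + 4·8 = 30 + 32 = 62°C.

62°C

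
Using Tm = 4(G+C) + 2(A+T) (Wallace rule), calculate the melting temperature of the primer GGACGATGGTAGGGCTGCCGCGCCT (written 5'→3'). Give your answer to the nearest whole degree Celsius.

86°C

Base counts: A=3, T=4, G=11, C=7 (length 25).
Tm = 2·(3+4) + 4·(11+7) = 2·7 + 4·18 = 14 + 72 = 86°C.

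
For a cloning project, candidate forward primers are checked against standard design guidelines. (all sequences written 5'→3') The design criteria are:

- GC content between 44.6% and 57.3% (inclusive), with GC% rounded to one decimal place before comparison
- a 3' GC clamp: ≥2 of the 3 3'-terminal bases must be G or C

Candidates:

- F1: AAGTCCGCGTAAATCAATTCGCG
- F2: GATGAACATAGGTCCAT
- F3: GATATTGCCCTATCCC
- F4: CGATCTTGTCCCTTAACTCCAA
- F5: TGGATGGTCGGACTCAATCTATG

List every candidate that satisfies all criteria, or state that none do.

F1 and F3.

F1 (23 nt, A=7 T=5 G=5 C=6): GC 11/23 = 47.8% ✓; 3' end GCG has 3 G/C ✓ — passes.
F2 (17 nt, A=6 T=4 G=4 C=3): GC 7/17 = 41.2%, outside 44.6–57.3% ✗; 3' end CAT has 1 G/C, need ≥2 ✗ — fails.
F3 (16 nt, A=3 T=5 G=2 C=6): GC 8/16 = 50.0% ✓; 3' end CCC has 3 G/C ✓ — passes.
F4 (22 nt, A=5 T=7 G=2 C=8): GC 10/22 = 45.5% ✓; 3' end CAA has 1 G/C, need ≥2 ✗ — fails.
F5 (23 nt, A=5 T=7 G=7 C=4): GC 11/23 = 47.8% ✓; 3' end ATG has 1 G/C, need ≥2 ✗ — fails.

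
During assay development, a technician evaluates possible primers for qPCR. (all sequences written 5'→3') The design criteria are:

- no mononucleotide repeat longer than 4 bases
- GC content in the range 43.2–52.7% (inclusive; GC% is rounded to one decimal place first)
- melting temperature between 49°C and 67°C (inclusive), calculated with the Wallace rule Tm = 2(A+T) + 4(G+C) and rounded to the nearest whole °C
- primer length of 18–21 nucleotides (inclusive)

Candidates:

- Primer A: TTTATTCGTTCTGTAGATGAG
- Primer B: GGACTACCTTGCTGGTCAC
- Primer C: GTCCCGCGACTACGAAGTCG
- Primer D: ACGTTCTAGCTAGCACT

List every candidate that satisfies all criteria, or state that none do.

Primer A (21 nt, A=4 T=10 G=5 C=2): longest run = 3 ✓; GC 7/21 = 33.3%, outside 43.2–52.7% ✗; Tm = 2·14 + 4·7 = 56°C ✓; length 21 ✓ — fails.
Primer B (19 nt, A=3 T=5 G=5 C=6): longest run = 2 ✓; GC 11/19 = 57.9%, outside 43.2–52.7% ✗; Tm = 2·8 + 4·11 = 60°C ✓; length 19 ✓ — fails.
Primer C (20 nt, A=4 T=3 G=6 C=7): longest run = 3 ✓; GC 13/20 = 65.0%, outside 43.2–52.7% ✗; Tm = 2·7 + 4·13 = 66°C ✓; length 20 ✓ — fails.
Primer D (17 nt, A=4 T=5 G=3 C=5): longest run = 2 ✓; GC 8/17 = 47.1% ✓; Tm = 2·9 + 4·8 = 50°C ✓; length 17, outside 18–21 ✗ — fails.

None of the candidates satisfy all criteria.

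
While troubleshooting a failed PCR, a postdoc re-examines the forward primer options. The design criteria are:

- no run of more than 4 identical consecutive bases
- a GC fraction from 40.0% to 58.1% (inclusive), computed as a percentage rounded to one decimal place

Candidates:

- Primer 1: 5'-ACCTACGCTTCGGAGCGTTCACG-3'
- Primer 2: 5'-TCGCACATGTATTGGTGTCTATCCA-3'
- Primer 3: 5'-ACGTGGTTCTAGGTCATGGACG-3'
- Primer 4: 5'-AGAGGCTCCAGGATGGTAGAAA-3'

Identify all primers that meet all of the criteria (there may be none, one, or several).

Primer 2, Primer 3 and Primer 4.

Primer 1 (23 nt, A=4 T=5 G=6 C=8): longest run = 2 ✓; GC 14/23 = 60.9%, outside 40.0–58.1% ✗ — fails.
Primer 2 (25 nt, A=5 T=9 G=5 C=6): longest run = 2 ✓; GC 11/25 = 44.0% ✓ — passes.
Primer 3 (22 nt, A=4 T=6 G=8 C=4): longest run = 2 ✓; GC 12/22 = 54.5% ✓ — passes.
Primer 4 (22 nt, A=8 T=3 G=8 C=3): longest run = 3 ✓; GC 11/22 = 50.0% ✓ — passes.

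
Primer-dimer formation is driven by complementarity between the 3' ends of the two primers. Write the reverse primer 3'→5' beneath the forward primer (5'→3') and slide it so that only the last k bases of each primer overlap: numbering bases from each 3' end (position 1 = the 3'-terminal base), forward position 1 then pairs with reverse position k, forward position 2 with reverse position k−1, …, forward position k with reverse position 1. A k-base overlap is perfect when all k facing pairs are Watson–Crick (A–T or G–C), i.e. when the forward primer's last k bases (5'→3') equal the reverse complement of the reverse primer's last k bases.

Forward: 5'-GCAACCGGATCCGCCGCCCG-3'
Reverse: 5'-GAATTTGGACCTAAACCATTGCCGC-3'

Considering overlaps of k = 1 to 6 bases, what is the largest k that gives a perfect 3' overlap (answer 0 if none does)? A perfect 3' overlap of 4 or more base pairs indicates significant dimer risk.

Last 6 bases (5'→3') — forward …CGCCCG, reverse …TGCCGC.
Reverse complement of the reverse primer's last 6 bases: GCGGCA; its first k bases are the reverse complement of the reverse primer's last k bases, so a perfect k-base overlap needs the forward primer's last k bases to equal them.
Comparing (forward last k vs required): k=1: G vs G ✓; k=2: CG vs GC ✗; k=3: CCG vs GCG ✗; k=4: CCCG vs GCGG ✗; k=5: GCCCG vs GCGGC ✗; k=6: CGCCCG vs GCGGCA ✗.
Only k = 1 is perfect, so the longest perfect 3' overlap is 1.

Longest perfect overlap: 1 complementary base pair; below the dimer-risk threshold (threshold 4).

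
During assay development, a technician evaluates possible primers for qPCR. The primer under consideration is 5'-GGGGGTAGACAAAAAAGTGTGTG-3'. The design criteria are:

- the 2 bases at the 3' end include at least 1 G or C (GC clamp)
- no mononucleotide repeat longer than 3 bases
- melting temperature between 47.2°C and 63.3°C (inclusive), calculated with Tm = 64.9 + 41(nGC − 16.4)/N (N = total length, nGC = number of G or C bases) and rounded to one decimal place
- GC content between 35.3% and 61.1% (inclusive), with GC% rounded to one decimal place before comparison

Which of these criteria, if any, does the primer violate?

Base counts: A=8, T=4, G=10, C=1 (length 23).
GC clamp: 3' end TG has 1 G/C ✓
homopolymer run: longest run = 6, exceeds 3 ✗
Tm: Tm = 64.9 + 41·(11 − 16.4)/23 = 55.3°C ✓
GC content: GC 11/23 = 47.8% ✓

Fails: homopolymer run.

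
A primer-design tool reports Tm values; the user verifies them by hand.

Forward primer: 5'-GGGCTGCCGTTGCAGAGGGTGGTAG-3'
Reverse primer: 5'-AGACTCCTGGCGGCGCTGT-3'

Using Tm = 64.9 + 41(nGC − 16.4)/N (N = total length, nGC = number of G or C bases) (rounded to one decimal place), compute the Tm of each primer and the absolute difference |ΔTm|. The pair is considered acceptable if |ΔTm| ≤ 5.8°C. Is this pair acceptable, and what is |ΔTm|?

Forward: G+C = 17, N = 25 → Tm = 64.9 + 41·(17 − 16.4)/25 = 65.9°C.
Reverse: G+C = 13, N = 19 → Tm = 64.9 + 41·(13 − 16.4)/19 = 57.6°C.
|ΔTm| = |65.9 − 57.6| = 8.3°C, > 5.8°C.

|ΔTm| = 8.3°C; the pair is not acceptable.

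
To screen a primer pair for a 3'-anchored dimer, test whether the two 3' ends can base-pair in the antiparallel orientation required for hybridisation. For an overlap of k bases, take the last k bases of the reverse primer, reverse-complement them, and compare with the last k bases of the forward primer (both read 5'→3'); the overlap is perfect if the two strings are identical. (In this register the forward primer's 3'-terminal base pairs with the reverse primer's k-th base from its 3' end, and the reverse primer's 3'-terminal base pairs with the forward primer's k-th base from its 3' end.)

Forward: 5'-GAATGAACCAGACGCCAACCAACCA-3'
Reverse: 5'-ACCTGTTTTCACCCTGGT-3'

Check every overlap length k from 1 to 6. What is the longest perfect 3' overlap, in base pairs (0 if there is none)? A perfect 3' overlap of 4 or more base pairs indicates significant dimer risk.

Longest perfect overlap: 4 complementary base pairs; significant dimer risk (threshold 4).

Last 6 bases (5'→3') — forward …CAACCA, reverse …CCTGGT.
Reverse complement of the reverse primer's last 6 bases: ACCAGG; its first k bases are the reverse complement of the reverse primer's last k bases, so a perfect k-base overlap needs the forward primer's last k bases to equal them.
Comparing (forward last k vs required): k=1: A vs A ✓; k=2: CA vs AC ✗; k=3: CCA vs ACC ✗; k=4: ACCA vs ACCA ✓; k=5: AACCA vs ACCAG ✗; k=6: CAACCA vs ACCAGG ✗.
Perfect overlaps at k = 1, 4; the largest is 4.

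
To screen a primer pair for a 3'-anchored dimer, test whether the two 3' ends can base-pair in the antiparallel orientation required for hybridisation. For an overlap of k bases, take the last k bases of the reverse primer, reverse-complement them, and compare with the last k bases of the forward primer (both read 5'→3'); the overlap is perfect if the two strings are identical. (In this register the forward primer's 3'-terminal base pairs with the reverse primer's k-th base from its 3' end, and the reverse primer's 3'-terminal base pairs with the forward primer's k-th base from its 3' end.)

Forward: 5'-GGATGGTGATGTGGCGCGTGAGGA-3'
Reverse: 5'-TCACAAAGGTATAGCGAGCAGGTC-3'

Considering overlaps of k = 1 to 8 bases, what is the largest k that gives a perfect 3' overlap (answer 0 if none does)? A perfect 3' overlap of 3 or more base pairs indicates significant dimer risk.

Last 8 bases (5'→3') — forward …CGTGAGGA, reverse …AGCAGGTC.
Reverse complement of the reverse primer's last 8 bases: GACCTGCT; its first k bases are the reverse complement of the reverse primer's last k bases, so a perfect k-base overlap needs the forward primer's last k bases to equal them.
Comparing (forward last k vs required): k=1: A vs G ✗; k=2: GA vs GA ✓; k=3: GGA vs GAC ✗; k=4: AGGA vs GACC ✗; k=5: GAGGA vs GACCT ✗; k=6: TGAGGA vs GACCTG ✗; k=7: GTGAGGA vs GACCTGC ✗; k=8: CGTGAGGA vs GACCTGCT ✗.
Only k = 2 is perfect, so the longest perfect 3' overlap is 2.

Longest perfect overlap: 2 complementary base pairs; below the dimer-risk threshold (threshold 3).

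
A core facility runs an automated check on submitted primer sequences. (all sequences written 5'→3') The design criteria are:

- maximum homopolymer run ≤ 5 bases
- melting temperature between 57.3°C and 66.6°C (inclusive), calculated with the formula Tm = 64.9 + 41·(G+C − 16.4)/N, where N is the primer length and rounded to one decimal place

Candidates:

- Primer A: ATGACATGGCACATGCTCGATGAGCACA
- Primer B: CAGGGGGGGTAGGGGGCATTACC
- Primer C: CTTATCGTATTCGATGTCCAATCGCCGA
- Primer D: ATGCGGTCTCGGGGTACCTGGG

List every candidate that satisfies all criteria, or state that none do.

Primer A, Primer C and Primer D.

Primer A (28 nt, A=9 T=5 G=7 C=7): longest run = 2 ✓; Tm = 64.9 + 41·(14 − 16.4)/28 = 61.4°C ✓ — passes.
Primer B (23 nt, A=4 T=3 G=12 C=4): longest run = 7, exceeds 5 ✗; Tm = 64.9 + 41·(16 − 16.4)/23 = 64.2°C ✓ — fails.
Primer C (28 nt, A=6 T=9 G=5 C=8): longest run = 2 ✓; Tm = 64.9 + 41·(13 − 16.4)/28 = 59.9°C ✓ — passes.
Primer D (22 nt, A=2 T=5 G=10 C=5): longest run = 4 ✓; Tm = 64.9 + 41·(15 − 16.4)/22 = 62.3°C ✓ — passes.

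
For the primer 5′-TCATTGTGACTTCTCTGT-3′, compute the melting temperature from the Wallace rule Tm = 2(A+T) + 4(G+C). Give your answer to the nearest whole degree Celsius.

Base counts: A=2, T=9, G=3, C=4 (length 18).
Tm = 2·(2+9) + 4·(3+4) = 2·11 + 4·7 = 22 + 28 = 50°C.

50°C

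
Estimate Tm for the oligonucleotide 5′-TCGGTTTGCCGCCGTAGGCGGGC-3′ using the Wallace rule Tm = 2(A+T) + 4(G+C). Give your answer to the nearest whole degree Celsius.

80°C

Base counts: A=1, T=5, G=10, C=7 (length 23).
Tm = 2·(1+5) + 4·(10+7) = 2·6 + 4·17 = 12 + 68 = 80°C.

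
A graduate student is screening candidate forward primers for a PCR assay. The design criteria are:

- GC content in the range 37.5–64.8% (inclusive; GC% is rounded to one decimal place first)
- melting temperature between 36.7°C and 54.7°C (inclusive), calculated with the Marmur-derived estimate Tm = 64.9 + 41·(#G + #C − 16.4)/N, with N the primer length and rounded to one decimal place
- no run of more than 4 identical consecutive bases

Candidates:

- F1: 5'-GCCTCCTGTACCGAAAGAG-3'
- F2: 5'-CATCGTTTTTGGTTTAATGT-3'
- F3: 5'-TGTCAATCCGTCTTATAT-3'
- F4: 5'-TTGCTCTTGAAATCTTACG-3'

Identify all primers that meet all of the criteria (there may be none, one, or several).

F1 (19 nt, A=5 T=3 G=5 C=6): GC 11/19 = 57.9% ✓; Tm = 64.9 + 41·(11 − 16.4)/19 = 53.2°C ✓; longest run = 3 ✓ — passes.
F2 (20 nt, A=3 T=11 G=4 C=2): GC 6/20 = 30.0%, outside 37.5–64.8% ✗; Tm = 64.9 + 41·(6 − 16.4)/20 = 43.6°C ✓; longest run = 5, exceeds 4 ✗ — fails.
F3 (18 nt, A=4 T=8 G=2 C=4): GC 6/18 = 33.3%, outside 37.5–64.8% ✗; Tm = 64.9 + 41·(6 − 16.4)/18 = 41.2°C ✓; longest run = 2 ✓ — fails.
F4 (19 nt, A=4 T=8 G=3 C=4): GC 7/19 = 36.8%, outside 37.5–64.8% ✗; Tm = 64.9 + 41·(7 − 16.4)/19 = 44.6°C ✓; longest run = 3 ✓ — fails.

F1 only.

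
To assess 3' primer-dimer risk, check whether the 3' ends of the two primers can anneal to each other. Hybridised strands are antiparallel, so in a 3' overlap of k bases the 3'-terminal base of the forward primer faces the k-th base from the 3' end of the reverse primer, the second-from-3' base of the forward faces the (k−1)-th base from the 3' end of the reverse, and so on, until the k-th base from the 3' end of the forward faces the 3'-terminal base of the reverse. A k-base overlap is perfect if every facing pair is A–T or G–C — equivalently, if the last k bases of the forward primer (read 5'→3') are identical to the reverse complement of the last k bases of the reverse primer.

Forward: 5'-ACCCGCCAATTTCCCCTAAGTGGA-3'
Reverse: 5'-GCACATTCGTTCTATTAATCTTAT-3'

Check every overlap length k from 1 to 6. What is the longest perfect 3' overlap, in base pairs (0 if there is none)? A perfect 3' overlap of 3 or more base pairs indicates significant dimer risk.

Longest perfect overlap: 1 complementary base pair; below the dimer-risk threshold (threshold 3).

Last 6 bases (5'→3') — forward …AGTGGA, reverse …TCTTAT.
Reverse complement of the reverse primer's last 6 bases: ATAAGA; its first k bases are the reverse complement of the reverse primer's last k bases, so a perfect k-base overlap needs the forward primer's last k bases to equal them.
Comparing (forward last k vs required): k=1: A vs A ✓; k=2: GA vs AT ✗; k=3: GGA vs ATA ✗; k=4: TGGA vs ATAA ✗; k=5: GTGGA vs ATAAG ✗; k=6: AGTGGA vs ATAAGA ✗.
Only k = 1 is perfect, so the longest perfect 3' overlap is 1.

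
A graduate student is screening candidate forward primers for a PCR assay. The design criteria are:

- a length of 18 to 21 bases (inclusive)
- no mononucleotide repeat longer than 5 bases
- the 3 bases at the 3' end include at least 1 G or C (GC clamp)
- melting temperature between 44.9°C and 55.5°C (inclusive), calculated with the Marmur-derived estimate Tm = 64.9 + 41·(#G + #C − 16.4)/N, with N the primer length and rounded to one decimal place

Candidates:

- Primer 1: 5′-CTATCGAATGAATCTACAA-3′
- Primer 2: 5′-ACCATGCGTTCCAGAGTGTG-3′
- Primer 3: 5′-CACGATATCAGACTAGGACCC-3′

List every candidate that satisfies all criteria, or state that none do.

Primer 2 and Primer 3.

Primer 1 (19 nt, A=8 T=5 G=2 C=4): length 19 ✓; longest run = 2 ✓; 3' end CAA has 1 G/C ✓; Tm = 64.9 + 41·(6 − 16.4)/19 = 42.5°C, outside 44.9–55.5°C ✗ — fails.
Primer 2 (20 nt, A=4 T=5 G=6 C=5): length 20 ✓; longest run = 2 ✓; 3' end GTG has 2 G/C ✓; Tm = 64.9 + 41·(11 − 16.4)/20 = 53.8°C ✓ — passes.
Primer 3 (21 nt, A=7 T=3 G=4 C=7): length 21 ✓; longest run = 3 ✓; 3' end CCC has 3 G/C ✓; Tm = 64.9 + 41·(11 − 16.4)/21 = 54.4°C ✓ — passes.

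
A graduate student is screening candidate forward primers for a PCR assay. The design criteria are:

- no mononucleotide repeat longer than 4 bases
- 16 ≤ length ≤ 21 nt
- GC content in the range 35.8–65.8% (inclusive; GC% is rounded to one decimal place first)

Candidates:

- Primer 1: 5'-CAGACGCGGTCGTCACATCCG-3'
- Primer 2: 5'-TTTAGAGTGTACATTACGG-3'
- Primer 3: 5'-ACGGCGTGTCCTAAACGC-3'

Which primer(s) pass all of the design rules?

Primer 2 and Primer 3.

Primer 1 (21 nt, A=4 T=3 G=6 C=8): longest run = 2 ✓; length 21 ✓; GC 14/21 = 66.7%, outside 35.8–65.8% ✗ — fails.
Primer 2 (19 nt, A=5 T=7 G=5 C=2): longest run = 3 ✓; length 19 ✓; GC 7/19 = 36.8% ✓ — passes.
Primer 3 (18 nt, A=4 T=3 G=5 C=6): longest run = 3 ✓; length 18 ✓; GC 11/18 = 61.1% ✓ — passes.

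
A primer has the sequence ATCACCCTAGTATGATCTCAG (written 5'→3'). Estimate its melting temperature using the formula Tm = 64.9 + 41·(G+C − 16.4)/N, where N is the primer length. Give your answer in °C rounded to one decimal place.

50.5°C

Base counts: A=6, T=6, G=3, C=6; G+C = 9, N = 21.
Tm = 64.9 + 41·(9 − 16.4)/21 = 64.9 + -303.40/21 = 50.5°C.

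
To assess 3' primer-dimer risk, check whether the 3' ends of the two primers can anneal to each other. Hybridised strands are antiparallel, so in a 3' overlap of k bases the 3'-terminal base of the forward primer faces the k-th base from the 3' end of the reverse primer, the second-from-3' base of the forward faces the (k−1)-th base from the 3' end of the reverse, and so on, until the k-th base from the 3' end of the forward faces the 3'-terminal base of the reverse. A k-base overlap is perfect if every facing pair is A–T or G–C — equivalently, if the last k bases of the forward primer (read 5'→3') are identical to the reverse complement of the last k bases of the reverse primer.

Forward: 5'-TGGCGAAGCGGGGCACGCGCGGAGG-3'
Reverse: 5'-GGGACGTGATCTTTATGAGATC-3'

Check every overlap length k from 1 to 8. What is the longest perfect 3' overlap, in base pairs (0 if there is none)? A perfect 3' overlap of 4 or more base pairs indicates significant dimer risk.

Last 8 bases (5'→3') — forward …CGCGGAGG, reverse …ATGAGATC.
Reverse complement of the reverse primer's last 8 bases: GATCTCAT; its first k bases are the reverse complement of the reverse primer's last k bases, so a perfect k-base overlap needs the forward primer's last k bases to equal them.
Comparing (forward last k vs required): k=1: G vs G ✓; k=2: GG vs GA ✗; k=3: AGG vs GAT ✗; k=4: GAGG vs GATC ✗; k=5: GGAGG vs GATCT ✗; k=6: CGGAGG vs GATCTC ✗; k=7: GCGGAGG vs GATCTCA ✗; k=8: CGCGGAGG vs GATCTCAT ✗.
Only k = 1 is perfect, so the longest perfect 3' overlap is 1.

Longest perfect overlap: 1 complementary base pair; below the dimer-risk threshold (threshold 4).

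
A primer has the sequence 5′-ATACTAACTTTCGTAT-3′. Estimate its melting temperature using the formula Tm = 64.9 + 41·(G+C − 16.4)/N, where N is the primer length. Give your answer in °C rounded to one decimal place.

33.1°C

Base counts: A=5, T=7, G=1, C=3; G+C = 4, N = 16.
Tm = 64.9 + 41·(4 − 16.4)/16 = 64.9 + -508.40/16 = 33.1°C.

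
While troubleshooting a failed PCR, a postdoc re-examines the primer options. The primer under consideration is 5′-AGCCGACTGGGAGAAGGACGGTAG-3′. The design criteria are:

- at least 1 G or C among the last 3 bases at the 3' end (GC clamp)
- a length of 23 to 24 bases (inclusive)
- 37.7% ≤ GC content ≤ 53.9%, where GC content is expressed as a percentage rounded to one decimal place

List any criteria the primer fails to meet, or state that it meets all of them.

Fails: GC content.

Base counts: A=7, T=2, G=11, C=4 (length 24).
GC clamp: 3' end TAG has 1 G/C ✓
length: length 24 ✓
GC content: GC 15/24 = 62.5%, outside 37.7–53.9% ✗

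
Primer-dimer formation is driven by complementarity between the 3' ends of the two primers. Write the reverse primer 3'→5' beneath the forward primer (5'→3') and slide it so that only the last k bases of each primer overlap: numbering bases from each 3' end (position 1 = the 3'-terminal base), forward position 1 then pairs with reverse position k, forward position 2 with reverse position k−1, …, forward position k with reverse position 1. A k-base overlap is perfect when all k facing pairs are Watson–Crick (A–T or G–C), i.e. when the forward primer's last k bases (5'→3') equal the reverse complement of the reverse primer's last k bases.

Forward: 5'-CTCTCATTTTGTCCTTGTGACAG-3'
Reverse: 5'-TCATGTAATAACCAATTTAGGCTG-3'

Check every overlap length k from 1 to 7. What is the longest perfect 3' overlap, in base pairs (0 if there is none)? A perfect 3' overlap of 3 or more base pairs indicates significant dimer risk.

Last 7 bases (5'→3') — forward …GTGACAG, reverse …TAGGCTG.
Reverse complement of the reverse primer's last 7 bases: CAGCCTA; its first k bases are the reverse complement of the reverse primer's last k bases, so a perfect k-base overlap needs the forward primer's last k bases to equal them.
Comparing (forward last k vs required): k=1: G vs C ✗; k=2: AG vs CA ✗; k=3: CAG vs CAG ✓; k=4: ACAG vs CAGC ✗; k=5: GACAG vs CAGCC ✗; k=6: TGACAG vs CAGCCT ✗; k=7: GTGACAG vs CAGCCTA ✗.
Only k = 3 is perfect, so the longest perfect 3' overlap is 3.

Longest perfect overlap: 3 complementary base pairs; significant dimer risk (threshold 3).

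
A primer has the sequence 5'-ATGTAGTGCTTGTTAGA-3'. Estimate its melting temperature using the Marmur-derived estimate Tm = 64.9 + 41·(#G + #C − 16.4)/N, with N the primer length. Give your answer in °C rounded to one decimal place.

Base counts: A=4, T=7, G=5, C=1; G+C = 6, N = 17.
Tm = 64.9 + 41·(6 − 16.4)/17 = 64.9 + -426.40/17 = 39.8°C.

39.8°C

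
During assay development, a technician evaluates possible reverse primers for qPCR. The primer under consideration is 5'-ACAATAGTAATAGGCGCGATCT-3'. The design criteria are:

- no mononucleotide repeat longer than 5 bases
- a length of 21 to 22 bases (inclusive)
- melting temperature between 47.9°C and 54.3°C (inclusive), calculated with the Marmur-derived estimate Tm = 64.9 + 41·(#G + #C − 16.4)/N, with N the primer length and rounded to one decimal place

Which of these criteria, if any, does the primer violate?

Meets all criteria.

Base counts: A=8, T=5, G=5, C=4 (length 22).
homopolymer run: longest run = 2 ✓
length: length 22 ✓
Tm: Tm = 64.9 + 41·(9 − 16.4)/22 = 51.1°C ✓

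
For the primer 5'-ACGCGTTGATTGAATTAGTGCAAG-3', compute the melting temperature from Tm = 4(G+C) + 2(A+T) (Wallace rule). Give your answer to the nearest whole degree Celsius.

Base counts: A=7, T=7, G=7, C=3 (length 24).
Tm = 2·(7+7) + 4·(7+3) = 2·14 + 4·10 = 28 + 40 = 68°C.

68°C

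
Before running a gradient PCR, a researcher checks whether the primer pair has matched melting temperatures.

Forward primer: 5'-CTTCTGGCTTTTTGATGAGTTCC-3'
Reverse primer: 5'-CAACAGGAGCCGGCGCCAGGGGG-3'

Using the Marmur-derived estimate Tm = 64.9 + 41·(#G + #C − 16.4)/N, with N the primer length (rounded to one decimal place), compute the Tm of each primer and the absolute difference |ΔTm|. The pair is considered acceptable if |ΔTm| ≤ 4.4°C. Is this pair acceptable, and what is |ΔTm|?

|ΔTm| = 14.3°C; the pair is not acceptable.

Forward: G+C = 10, N = 23 → Tm = 64.9 + 41·(10 − 16.4)/23 = 53.5°C.
Reverse: G+C = 18, N = 23 → Tm = 64.9 + 41·(18 − 16.4)/23 = 67.8°C.
|ΔTm| = |53.5 − 67.8| = 14.3°C, > 4.4°C.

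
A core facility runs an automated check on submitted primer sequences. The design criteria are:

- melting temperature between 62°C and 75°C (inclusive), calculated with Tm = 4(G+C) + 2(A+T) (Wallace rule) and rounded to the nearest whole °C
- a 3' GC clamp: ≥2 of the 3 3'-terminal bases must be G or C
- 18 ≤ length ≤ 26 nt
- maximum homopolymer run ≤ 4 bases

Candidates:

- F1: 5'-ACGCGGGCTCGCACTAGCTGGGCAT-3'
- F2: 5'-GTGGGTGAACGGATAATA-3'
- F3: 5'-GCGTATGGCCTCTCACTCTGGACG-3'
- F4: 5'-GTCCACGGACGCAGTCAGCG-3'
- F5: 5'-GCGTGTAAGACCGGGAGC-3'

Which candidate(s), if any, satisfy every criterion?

F1 (25 nt, A=4 T=4 G=9 C=8): Tm = 2·8 + 4·17 = 84°C, outside 62–75°C ✗; 3' end CAT has 1 G/C, need ≥2 ✗; length 25 ✓; longest run = 3 ✓ — fails.
F2 (18 nt, A=6 T=4 G=7 C=1): Tm = 2·10 + 4·8 = 52°C, outside 62–75°C ✗; 3' end ATA has 0 G/C, need ≥2 ✗; length 18 ✓; longest run = 3 ✓ — fails.
F3 (24 nt, A=3 T=6 G=7 C=8): Tm = 2·9 + 4·15 = 78°C, outside 62–75°C ✗; 3' end ACG has 2 G/C ✓; length 24 ✓; longest run = 2 ✓ — fails.
F4 (20 nt, A=4 T=2 G=7 C=7): Tm = 2·6 + 4·14 = 68°C ✓; 3' end GCG has 3 G/C ✓; length 20 ✓; longest run = 2 ✓ — passes.
F5 (18 nt, A=4 T=2 G=8 C=4): Tm = 2·6 + 4·12 = 60°C, outside 62–75°C ✗; 3' end AGC has 2 G/C ✓; length 18 ✓; longest run = 3 ✓ — fails.

F4 only.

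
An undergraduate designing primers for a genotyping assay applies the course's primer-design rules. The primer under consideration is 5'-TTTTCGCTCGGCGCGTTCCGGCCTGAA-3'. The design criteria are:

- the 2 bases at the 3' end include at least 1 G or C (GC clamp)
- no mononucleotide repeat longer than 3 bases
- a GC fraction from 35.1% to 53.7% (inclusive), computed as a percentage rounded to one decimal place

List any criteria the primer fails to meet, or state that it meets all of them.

Fails: GC clamp, homopolymer run, GC content.

Base counts: A=2, T=8, G=8, C=9 (length 27).
GC clamp: 3' end AA has 0 G/C, need ≥1 ✗
homopolymer run: longest run = 4, exceeds 3 ✗
GC content: GC 17/27 = 63.0%, outside 35.1–53.7% ✗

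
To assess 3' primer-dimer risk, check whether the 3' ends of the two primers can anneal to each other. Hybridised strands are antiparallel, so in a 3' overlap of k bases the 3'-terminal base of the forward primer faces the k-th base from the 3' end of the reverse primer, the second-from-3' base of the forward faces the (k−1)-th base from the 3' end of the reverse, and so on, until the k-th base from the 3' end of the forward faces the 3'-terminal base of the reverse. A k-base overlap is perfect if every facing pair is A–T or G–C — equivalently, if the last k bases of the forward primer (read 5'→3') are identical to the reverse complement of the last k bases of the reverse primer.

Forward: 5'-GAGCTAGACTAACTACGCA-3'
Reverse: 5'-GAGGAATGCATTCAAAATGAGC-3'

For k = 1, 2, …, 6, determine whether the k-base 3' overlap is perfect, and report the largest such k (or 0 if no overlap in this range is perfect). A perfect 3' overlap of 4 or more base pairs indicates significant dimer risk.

Last 6 bases (5'→3') — forward …TACGCA, reverse …ATGAGC.
Reverse complement of the reverse primer's last 6 bases: GCTCAT; its first k bases are the reverse complement of the reverse primer's last k bases, so a perfect k-base overlap needs the forward primer's last k bases to equal them.
Comparing (forward last k vs required): k=1: A vs G ✗; k=2: CA vs GC ✗; k=3: GCA vs GCT ✗; k=4: CGCA vs GCTC ✗; k=5: ACGCA vs GCTCA ✗; k=6: TACGCA vs GCTCAT ✗.
No overlap length from 1 to 6 is perfect, so the longest perfect 3' overlap is 0.

Longest perfect overlap: 0 complementary base pairs; below the dimer-risk threshold (threshold 4).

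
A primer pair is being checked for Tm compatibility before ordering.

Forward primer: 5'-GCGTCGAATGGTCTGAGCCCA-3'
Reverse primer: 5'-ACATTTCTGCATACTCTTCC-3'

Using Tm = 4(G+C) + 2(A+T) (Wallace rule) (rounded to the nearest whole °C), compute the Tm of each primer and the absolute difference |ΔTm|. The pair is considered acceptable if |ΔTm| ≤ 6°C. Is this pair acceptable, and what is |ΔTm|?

Forward: A=4 T=4 G=7 C=6 → Tm = 2·8 + 4·13 = 68°C.
Reverse: A=4 T=8 G=1 C=7 → Tm = 2·12 + 4·8 = 56°C.
|ΔTm| = |68 − 56| = 12°C, > 6°C.

|ΔTm| = 12°C; the pair is not acceptable.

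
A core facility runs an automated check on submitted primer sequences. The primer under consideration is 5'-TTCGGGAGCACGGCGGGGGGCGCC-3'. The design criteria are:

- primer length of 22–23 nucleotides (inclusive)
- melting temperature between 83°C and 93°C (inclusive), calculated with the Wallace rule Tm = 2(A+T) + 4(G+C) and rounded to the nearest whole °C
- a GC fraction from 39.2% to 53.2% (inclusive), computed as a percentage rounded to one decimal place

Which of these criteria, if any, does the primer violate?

Base counts: A=2, T=2, G=13, C=7 (length 24).
length: length 24, outside 22–23 ✗
Tm: Tm = 2·4 + 4·20 = 88°C ✓
GC content: GC 20/24 = 83.3%, outside 39.2–53.2% ✗

Fails: length, GC content.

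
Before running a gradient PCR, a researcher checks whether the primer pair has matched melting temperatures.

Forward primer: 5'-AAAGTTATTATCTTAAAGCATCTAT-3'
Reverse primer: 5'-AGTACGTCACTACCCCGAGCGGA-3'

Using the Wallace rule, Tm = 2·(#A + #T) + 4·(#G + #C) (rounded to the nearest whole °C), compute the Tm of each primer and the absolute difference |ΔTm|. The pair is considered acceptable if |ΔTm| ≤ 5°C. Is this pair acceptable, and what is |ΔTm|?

Forward: A=10 T=10 G=2 C=3 → Tm = 2·20 + 4·5 = 60°C.
Reverse: A=6 T=3 G=6 C=8 → Tm = 2·9 + 4·14 = 74°C.
|ΔTm| = |60 − 74| = 14°C, > 5°C.

|ΔTm| = 14°C; the pair is not acceptable.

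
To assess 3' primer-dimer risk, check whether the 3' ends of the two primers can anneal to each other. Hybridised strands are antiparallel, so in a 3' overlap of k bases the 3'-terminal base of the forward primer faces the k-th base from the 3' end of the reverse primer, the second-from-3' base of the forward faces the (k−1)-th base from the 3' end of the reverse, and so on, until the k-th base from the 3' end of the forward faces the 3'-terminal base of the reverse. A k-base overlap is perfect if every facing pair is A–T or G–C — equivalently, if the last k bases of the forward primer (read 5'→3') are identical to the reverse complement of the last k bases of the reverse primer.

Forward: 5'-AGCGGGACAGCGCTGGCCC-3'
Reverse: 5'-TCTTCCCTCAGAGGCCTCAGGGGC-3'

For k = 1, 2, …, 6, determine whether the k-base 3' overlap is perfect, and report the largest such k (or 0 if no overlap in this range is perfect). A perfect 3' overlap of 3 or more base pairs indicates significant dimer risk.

Longest perfect overlap: 4 complementary base pairs; significant dimer risk (threshold 3).

Last 6 bases (5'→3') — forward …TGGCCC, reverse …AGGGGC.
Reverse complement of the reverse primer's last 6 bases: GCCCCT; its first k bases are the reverse complement of the reverse primer's last k bases, so a perfect k-base overlap needs the forward primer's last k bases to equal them.
Comparing (forward last k vs required): k=1: C vs G ✗; k=2: CC vs GC ✗; k=3: CCC vs GCC ✗; k=4: GCCC vs GCCC ✓; k=5: GGCCC vs GCCCC ✗; k=6: TGGCCC vs GCCCCT ✗.
Only k = 4 is perfect, so the longest perfect 3' overlap is 4.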